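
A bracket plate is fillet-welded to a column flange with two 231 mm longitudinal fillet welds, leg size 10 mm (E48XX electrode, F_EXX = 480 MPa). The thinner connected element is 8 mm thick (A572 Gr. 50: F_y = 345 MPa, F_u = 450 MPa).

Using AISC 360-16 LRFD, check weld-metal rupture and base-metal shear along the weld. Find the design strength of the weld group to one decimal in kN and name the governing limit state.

705.5 kN (weld metal governs)

Weld metal: throat = 0.707×10 = 7.07 mm, L = 2×231 = 462 mm. φR_n = 0.75 × 0.6 × 480 × 7.07 × 462 = 705.5 kN.
Base metal shear (8 mm plate): yield φR_n = 1.0×0.6×345×8×462 = 765.1 kN; rupture φR_n = 0.75×0.6×450×8×462 = 748.4 kN; take 748.4 kN (rupture).
Governing: min(705.5, 748.4) = 705.5 kN → weld metal.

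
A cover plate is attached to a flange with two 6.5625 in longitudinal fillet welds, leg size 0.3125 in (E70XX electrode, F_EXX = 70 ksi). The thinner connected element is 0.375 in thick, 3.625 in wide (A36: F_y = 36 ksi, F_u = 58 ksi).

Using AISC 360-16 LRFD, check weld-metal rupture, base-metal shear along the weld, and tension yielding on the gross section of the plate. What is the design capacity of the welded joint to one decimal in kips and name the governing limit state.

Weld metal: throat = 0.707×0.3125 = 0.22094 in, L = 2×6.5625 = 13.125 in. φR_n = 0.75 × 0.6 × 70 × 0.22094 × 13.125 = 91.3 kips.
Base metal shear (0.375 in plate): yield φR_n = 1.0×0.6×36×0.375×13.125 = 106.3 kips; rupture φR_n = 0.75×0.6×58×0.375×13.125 = 128.5 kips; take 106.3 kips (yield).
Tension yield (gross): A_g = 3.625×0.375 = 1.3594 in². φR_n = 0.90 × 36 × 1.3594 = 44.0 kips.
Governing: min(91.3, 106.3, 44.0) = 44.0 kips → gross-section yield.

44.0 kips (gross-section yield governs)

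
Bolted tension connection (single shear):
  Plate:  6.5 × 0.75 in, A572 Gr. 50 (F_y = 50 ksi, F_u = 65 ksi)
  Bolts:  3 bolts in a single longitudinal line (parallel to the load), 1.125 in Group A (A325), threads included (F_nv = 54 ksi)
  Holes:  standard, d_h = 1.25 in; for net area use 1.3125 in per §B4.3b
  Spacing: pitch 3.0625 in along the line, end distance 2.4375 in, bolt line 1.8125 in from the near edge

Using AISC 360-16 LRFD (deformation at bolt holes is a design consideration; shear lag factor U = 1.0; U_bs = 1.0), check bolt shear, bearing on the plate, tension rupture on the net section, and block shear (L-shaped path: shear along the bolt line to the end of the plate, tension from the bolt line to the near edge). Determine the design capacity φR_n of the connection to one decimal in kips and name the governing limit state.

Bolt shear: A_b = π(1.125)²/4 = 0.99402 in². φR_n = 0.75 × 54 × 0.99402 × 3 × 1 = 120.8 kips.
Bearing (0.75 in plate, F_u = 65 ksi): end bolts L_c = 2.4375 − 1.25/2 = 1.8125, R_n = min(1.2×1.8125×0.75×65, 2.4×1.125×0.75×65) = 106.03 kips/bolt; interior L_c = 3.0625 − 1.25 = 1.8125, R_n = 106.03 kips/bolt. φR_n = 0.75 × (1×106.03 + 2×106.03) = 238.6 kips.
Tension rupture (net): A_n = (6.5 − 1×1.3125)×0.75 = 3.8906 in² (U = 1.0, A_e = A_n). φR_n = 0.75 × 65 × 3.8906 = 189.7 kips.
Block shear: shear path 1×[2.4375+2×3.0625] = 1×8.5625 in, A_gv = 6.4219, A_nv = 1×(8.5625 − 2.5×1.3125)×0.75 = 3.9609 in²; tension to near edge: (1.8125 − 0.5×1.3125)×0.75 = 0.86719 in². R_n = min(0.6×65×3.9609, 0.6×50×6.4219) + 1.0×65×0.86719 = min(154.48, 192.66) + 56.367 = 210.85 kips. φR_n = 0.75 × 210.85 = 158.1 kips.
Governing: min(120.8, 238.6, 189.7, 158.1) = 120.8 kips → bolt shear.

120.8 kips (bolt shear governs)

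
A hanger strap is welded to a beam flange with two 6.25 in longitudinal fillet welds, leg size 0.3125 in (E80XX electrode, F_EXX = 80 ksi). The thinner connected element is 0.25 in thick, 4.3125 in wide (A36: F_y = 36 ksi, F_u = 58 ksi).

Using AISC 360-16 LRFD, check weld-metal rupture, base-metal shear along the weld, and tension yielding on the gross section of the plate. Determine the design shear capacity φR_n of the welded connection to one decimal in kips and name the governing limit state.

Weld metal: throat = 0.707×0.3125 = 0.22094 in, L = 2×6.25 = 12.5 in. φR_n = 0.75 × 0.6 × 80 × 0.22094 × 12.5 = 99.4 kips.
Base metal shear (0.25 in plate): yield φR_n = 1.0×0.6×36×0.25×12.5 = 67.5 kips; rupture φR_n = 0.75×0.6×58×0.25×12.5 = 81.6 kips; take 67.5 kips (yield).
Tension yield (gross): A_g = 4.3125×0.25 = 1.0781 in². φR_n = 0.90 × 36 × 1.0781 = 34.9 kips.
Governing: min(99.4, 67.5, 34.9) = 34.9 kips → gross-section yield.

34.9 kips (gross-section yield governs)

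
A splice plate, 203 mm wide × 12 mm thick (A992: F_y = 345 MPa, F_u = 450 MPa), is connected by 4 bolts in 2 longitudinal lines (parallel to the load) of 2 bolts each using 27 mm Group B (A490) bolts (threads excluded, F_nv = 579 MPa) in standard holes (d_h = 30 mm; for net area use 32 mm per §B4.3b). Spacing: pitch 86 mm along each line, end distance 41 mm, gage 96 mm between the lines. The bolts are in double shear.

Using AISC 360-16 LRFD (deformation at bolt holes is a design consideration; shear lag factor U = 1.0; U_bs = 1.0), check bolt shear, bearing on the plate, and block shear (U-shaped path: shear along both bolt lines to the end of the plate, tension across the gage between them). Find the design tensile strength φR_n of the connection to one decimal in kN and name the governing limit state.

Bolt shear: A_b = π(27)²/4 = 572.56 mm². φR_n = 0.75 × 579 × 572.56 × 4 × 2 = 1989.1 kN.
Bearing (12 mm plate, F_u = 450 MPa): end bolts L_c = 41 − 30/2 = 26, R_n = min(1.2×26×12×450, 2.4×27×12×450) = 168.48 kN/bolt; interior L_c = 86 − 30 = 56, R_n = 349.92 kN/bolt. φR_n = 0.75 × (2×168.48 + 2×349.92) = 777.6 kN.
Block shear: shear path 2×[41+1×86] = 2×127 mm, A_gv = 3048, A_nv = 2×(127 − 1.5×32)×12 = 1896 mm²; tension across gage: (96 − 1×32)×12 = 768 mm². R_n = min(0.6×450×1896, 0.6×345×3048) + 1.0×450×768 = min(511.92, 630.94) + 345.6 = 857.52 kN. φR_n = 0.75 × 857.52 = 643.1 kN.
Governing: min(1989.1, 777.6, 643.1) = 643.1 kN → block shear.

643.1 kN (block shear governs)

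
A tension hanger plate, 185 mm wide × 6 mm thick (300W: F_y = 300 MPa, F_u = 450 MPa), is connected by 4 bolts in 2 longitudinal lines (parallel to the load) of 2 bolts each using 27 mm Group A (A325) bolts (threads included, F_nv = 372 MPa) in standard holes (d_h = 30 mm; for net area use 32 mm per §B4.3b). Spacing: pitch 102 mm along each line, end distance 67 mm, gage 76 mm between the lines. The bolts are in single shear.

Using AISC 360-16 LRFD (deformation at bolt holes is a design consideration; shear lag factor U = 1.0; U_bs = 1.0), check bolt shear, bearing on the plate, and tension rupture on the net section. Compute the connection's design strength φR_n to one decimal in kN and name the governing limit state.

245.0 kN (net-section rupture governs)

Bolt shear: A_b = π(27)²/4 = 572.56 mm². φR_n = 0.75 × 372 × 572.56 × 4 × 1 = 639.0 kN.
Bearing (6 mm plate, F_u = 450 MPa): end bolts L_c = 67 − 30/2 = 52, R_n = min(1.2×52×6×450, 2.4×27×6×450) = 168.48 kN/bolt; interior L_c = 102 − 30 = 72, R_n = 174.96 kN/bolt. φR_n = 0.75 × (2×168.48 + 2×174.96) = 515.2 kN.
Tension rupture (net): A_n = (185 − 2×32)×6 = 726 mm² (U = 1.0, A_e = A_n). φR_n = 0.75 × 450 × 726 = 245.0 kN.
Governing: min(639.0, 515.2, 245.0) = 245.0 kN → net-section rupture.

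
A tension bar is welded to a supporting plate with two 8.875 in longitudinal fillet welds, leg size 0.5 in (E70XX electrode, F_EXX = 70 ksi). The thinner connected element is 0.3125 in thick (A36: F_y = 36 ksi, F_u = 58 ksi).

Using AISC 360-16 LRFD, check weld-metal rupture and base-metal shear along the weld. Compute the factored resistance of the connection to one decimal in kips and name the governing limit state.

Weld metal: throat = 0.707×0.5 = 0.3535 in, L = 2×8.875 = 17.75 in. φR_n = 0.75 × 0.6 × 70 × 0.3535 × 17.75 = 197.7 kips.
Base metal shear (0.3125 in plate): yield φR_n = 1.0×0.6×36×0.3125×17.75 = 119.8 kips; rupture φR_n = 0.75×0.6×58×0.3125×17.75 = 144.8 kips; take 119.8 kips (yield).
Governing: min(197.7, 119.8) = 119.8 kips → base-metal shear.

119.8 kips (base-metal shear governs)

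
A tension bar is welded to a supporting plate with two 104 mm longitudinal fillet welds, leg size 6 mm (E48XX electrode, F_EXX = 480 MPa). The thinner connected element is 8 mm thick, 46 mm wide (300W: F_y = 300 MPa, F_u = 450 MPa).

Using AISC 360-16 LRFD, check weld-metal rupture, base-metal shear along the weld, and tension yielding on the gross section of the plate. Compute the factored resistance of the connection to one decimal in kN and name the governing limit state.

Weld metal: throat = 0.707×6 = 4.242 mm, L = 2×104 = 208 mm. φR_n = 0.75 × 0.6 × 480 × 4.242 × 208 = 190.6 kN.
Base metal shear (8 mm plate): yield φR_n = 1.0×0.6×300×8×208 = 299.5 kN; rupture φR_n = 0.75×0.6×450×8×208 = 337.0 kN; take 299.5 kN (yield).
Tension yield (gross): A_g = 46×8 = 368 mm². φR_n = 0.90 × 300 × 368 = 99.4 kN.
Governing: min(190.6, 299.5, 99.4) = 99.4 kN → gross-section yield.

99.4 kN (gross-section yield governs)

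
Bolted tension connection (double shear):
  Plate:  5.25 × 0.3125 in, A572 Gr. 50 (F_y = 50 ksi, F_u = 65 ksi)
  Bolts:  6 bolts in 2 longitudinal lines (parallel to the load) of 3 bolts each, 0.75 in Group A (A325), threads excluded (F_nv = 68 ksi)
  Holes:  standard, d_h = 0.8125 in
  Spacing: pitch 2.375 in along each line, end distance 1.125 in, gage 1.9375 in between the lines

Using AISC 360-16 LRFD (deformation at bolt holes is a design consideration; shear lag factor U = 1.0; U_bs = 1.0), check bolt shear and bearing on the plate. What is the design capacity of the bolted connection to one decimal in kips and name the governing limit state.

136.0 kips (bearing governs)

Bolt shear: A_b = π(0.75)²/4 = 0.44179 in². φR_n = 0.75 × 68 × 0.44179 × 6 × 2 = 270.4 kips.
Bearing (0.3125 in plate, F_u = 65 ksi): end bolts L_c = 1.125 − 0.8125/2 = 0.71875, R_n = min(1.2×0.71875×0.3125×65, 2.4×0.75×0.3125×65) = 17.52 kips/bolt; interior L_c = 2.375 − 0.8125 = 1.5625, R_n = 36.563 kips/bolt. φR_n = 0.75 × (2×17.52 + 4×36.563) = 136.0 kips.
Governing: min(270.4, 136.0) = 136.0 kips → bearing.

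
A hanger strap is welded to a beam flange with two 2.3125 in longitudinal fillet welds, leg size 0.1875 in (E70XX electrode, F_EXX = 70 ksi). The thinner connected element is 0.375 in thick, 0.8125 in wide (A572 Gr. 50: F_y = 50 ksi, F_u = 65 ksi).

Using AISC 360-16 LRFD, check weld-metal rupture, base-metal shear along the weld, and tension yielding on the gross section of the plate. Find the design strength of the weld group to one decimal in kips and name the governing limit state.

13.7 kips (gross-section yield governs)

Weld metal: throat = 0.707×0.1875 = 0.13256 in, L = 2×2.3125 = 4.625 in. φR_n = 0.75 × 0.6 × 70 × 0.13256 × 4.625 = 19.3 kips.
Base metal shear (0.375 in plate): yield φR_n = 1.0×0.6×50×0.375×4.625 = 52.0 kips; rupture φR_n = 0.75×0.6×65×0.375×4.625 = 50.7 kips; take 50.7 kips (rupture).
Tension yield (gross): A_g = 0.8125×0.375 = 0.30469 in². φR_n = 0.90 × 50 × 0.30469 = 13.7 kips.
Governing: min(19.3, 50.7, 13.7) = 13.7 kips → gross-section yield.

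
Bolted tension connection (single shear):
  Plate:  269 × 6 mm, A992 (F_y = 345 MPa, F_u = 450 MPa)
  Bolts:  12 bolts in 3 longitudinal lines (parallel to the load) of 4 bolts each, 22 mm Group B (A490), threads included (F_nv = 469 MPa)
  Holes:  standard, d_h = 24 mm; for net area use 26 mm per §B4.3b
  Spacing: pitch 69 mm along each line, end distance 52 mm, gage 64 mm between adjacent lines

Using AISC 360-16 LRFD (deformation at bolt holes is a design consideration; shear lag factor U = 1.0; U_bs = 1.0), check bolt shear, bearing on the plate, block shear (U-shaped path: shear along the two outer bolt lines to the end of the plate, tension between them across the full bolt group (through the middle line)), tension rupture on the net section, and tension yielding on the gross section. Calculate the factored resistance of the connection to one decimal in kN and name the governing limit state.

386.8 kN (net-section rupture governs)

Bolt shear: A_b = π(22)²/4 = 380.13 mm². φR_n = 0.75 × 469 × 380.13 × 12 × 1 = 1604.5 kN.
Bearing (6 mm plate, F_u = 450 MPa): end bolts L_c = 52 − 24/2 = 40, R_n = min(1.2×40×6×450, 2.4×22×6×450) = 129.6 kN/bolt; interior L_c = 69 − 24 = 45, R_n = 142.56 kN/bolt. φR_n = 0.75 × (3×129.6 + 9×142.56) = 1253.9 kN.
Block shear: shear path 2×[52+3×69] = 2×259 mm, A_gv = 3108, A_nv = 2×(259 − 3.5×26)×6 = 2016 mm²; tension across gage: (128 − 2×26)×6 = 456 mm². R_n = min(0.6×450×2016, 0.6×345×3108) + 1.0×450×456 = min(544.32, 643.36) + 205.2 = 749.52 kN. φR_n = 0.75 × 749.52 = 562.1 kN.
Tension rupture (net): A_n = (269 − 3×26)×6 = 1146 mm² (U = 1.0, A_e = A_n). φR_n = 0.75 × 450 × 1146 = 386.8 kN.
Tension yield (gross): A_g = 269×6 = 1614 mm². φR_n = 0.90 × 345 × 1614 = 501.1 kN.
Governing: min(1604.5, 1253.9, 562.1, 386.8, 501.1) = 386.8 kN → net-section rupture.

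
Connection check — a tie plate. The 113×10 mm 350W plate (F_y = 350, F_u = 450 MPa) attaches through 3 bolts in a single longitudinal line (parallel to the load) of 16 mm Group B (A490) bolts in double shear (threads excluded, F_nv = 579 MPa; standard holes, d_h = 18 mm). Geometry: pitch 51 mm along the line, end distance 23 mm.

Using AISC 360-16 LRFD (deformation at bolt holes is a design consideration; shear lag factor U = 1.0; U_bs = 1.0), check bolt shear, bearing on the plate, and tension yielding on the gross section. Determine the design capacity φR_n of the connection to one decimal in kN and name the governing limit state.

Bolt shear: A_b = π(16)²/4 = 201.06 mm². φR_n = 0.75 × 579 × 201.06 × 3 × 2 = 523.9 kN.
Bearing (10 mm plate, F_u = 450 MPa): end bolts L_c = 23 − 18/2 = 14, R_n = min(1.2×14×10×450, 2.4×16×10×450) = 75.6 kN/bolt; interior L_c = 51 − 18 = 33, R_n = 172.8 kN/bolt. φR_n = 0.75 × (1×75.6 + 2×172.8) = 315.9 kN.
Tension yield (gross): A_g = 113×10 = 1130 mm². φR_n = 0.90 × 350 × 1130 = 356.0 kN.
Governing: min(523.9, 315.9, 356.0) = 315.9 kN → bearing.

315.9 kN (bearing governs)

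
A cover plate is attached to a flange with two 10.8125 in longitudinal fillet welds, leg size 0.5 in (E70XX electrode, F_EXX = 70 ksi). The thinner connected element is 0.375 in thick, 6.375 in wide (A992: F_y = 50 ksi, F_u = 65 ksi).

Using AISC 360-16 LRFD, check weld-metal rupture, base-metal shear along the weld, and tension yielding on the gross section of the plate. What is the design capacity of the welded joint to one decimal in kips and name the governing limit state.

107.6 kips (gross-section yield governs)

Weld metal: throat = 0.707×0.5 = 0.3535 in, L = 2×10.8125 = 21.625 in. φR_n = 0.75 × 0.6 × 70 × 0.3535 × 21.625 = 240.8 kips.
Base metal shear (0.375 in plate): yield φR_n = 1.0×0.6×50×0.375×21.625 = 243.3 kips; rupture φR_n = 0.75×0.6×65×0.375×21.625 = 237.2 kips; take 237.2 kips (rupture).
Tension yield (gross): A_g = 6.375×0.375 = 2.3906 in². φR_n = 0.90 × 50 × 2.3906 = 107.6 kips.
Governing: min(240.8, 237.2, 107.6) = 107.6 kips → gross-section yield.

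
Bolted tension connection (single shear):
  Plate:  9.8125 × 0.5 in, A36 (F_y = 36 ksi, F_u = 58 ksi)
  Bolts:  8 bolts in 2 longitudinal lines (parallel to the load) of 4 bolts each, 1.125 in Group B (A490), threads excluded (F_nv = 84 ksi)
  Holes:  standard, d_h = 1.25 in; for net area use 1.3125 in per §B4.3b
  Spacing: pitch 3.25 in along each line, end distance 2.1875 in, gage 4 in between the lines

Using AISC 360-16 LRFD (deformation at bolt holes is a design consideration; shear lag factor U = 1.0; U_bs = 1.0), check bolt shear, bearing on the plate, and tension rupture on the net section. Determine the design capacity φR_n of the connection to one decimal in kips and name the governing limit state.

Bolt shear: A_b = π(1.125)²/4 = 0.99402 in². φR_n = 0.75 × 84 × 0.99402 × 8 × 1 = 501.0 kips.
Bearing (0.5 in plate, F_u = 58 ksi): end bolts L_c = 2.1875 − 1.25/2 = 1.5625, R_n = min(1.2×1.5625×0.5×58, 2.4×1.125×0.5×58) = 54.375 kips/bolt; interior L_c = 3.25 − 1.25 = 2, R_n = 69.6 kips/bolt. φR_n = 0.75 × (2×54.375 + 6×69.6) = 394.8 kips.
Tension rupture (net): A_n = (9.8125 − 2×1.3125)×0.5 = 3.5938 in² (U = 1.0, A_e = A_n). φR_n = 0.75 × 58 × 3.5938 = 156.3 kips.
Governing: min(501.0, 394.8, 156.3) = 156.3 kips → net-section rupture.

156.3 kips (net-section rupture governs)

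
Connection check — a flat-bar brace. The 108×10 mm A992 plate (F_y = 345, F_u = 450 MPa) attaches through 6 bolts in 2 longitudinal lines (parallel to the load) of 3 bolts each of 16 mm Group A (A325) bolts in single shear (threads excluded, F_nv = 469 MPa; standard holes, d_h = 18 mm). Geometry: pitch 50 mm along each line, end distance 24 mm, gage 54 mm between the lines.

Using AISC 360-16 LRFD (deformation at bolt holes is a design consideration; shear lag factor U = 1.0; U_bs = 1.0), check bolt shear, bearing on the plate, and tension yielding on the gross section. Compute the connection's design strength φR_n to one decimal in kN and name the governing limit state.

335.3 kN (gross-section yield governs)

Bolt shear: A_b = π(16)²/4 = 201.06 mm². φR_n = 0.75 × 469 × 201.06 × 6 × 1 = 424.3 kN.
Bearing (10 mm plate, F_u = 450 MPa): end bolts L_c = 24 − 18/2 = 15, R_n = min(1.2×15×10×450, 2.4×16×10×450) = 81 kN/bolt; interior L_c = 50 − 18 = 32, R_n = 172.8 kN/bolt. φR_n = 0.75 × (2×81 + 4×172.8) = 639.9 kN.
Tension yield (gross): A_g = 108×10 = 1080 mm². φR_n = 0.90 × 345 × 1080 = 335.3 kN.
Governing: min(424.3, 639.9, 335.3) = 335.3 kN → gross-section yield.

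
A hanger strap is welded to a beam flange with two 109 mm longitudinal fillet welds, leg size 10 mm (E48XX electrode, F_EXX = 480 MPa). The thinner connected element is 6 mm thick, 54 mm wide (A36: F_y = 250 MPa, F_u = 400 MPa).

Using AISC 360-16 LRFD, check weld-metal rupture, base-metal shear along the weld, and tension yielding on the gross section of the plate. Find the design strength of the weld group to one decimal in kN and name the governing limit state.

72.9 kN (gross-section yield governs)

Weld metal: throat = 0.707×10 = 7.07 mm, L = 2×109 = 218 mm. φR_n = 0.75 × 0.6 × 480 × 7.07 × 218 = 332.9 kN.
Base metal shear (6 mm plate): yield φR_n = 1.0×0.6×250×6×218 = 196.2 kN; rupture φR_n = 0.75×0.6×400×6×218 = 235.4 kN; take 196.2 kN (yield).
Tension yield (gross): A_g = 54×6 = 324 mm². φR_n = 0.90 × 250 × 324 = 72.9 kN.
Governing: min(332.9, 196.2, 72.9) = 72.9 kN → gross-section yield.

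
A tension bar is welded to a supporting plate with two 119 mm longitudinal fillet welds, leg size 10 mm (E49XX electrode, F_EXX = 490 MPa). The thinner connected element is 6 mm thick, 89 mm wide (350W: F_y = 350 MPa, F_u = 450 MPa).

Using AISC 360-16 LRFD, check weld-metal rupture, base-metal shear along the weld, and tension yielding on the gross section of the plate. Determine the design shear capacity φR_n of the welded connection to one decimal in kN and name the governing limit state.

168.2 kN (gross-section yield governs)

Weld metal: throat = 0.707×10 = 7.07 mm, L = 2×119 = 238 mm. φR_n = 0.75 × 0.6 × 490 × 7.07 × 238 = 371.0 kN.
Base metal shear (6 mm plate): yield φR_n = 1.0×0.6×350×6×238 = 299.9 kN; rupture φR_n = 0.75×0.6×450×6×238 = 289.2 kN; take 289.2 kN (rupture).
Tension yield (gross): A_g = 89×6 = 534 mm². φR_n = 0.90 × 350 × 534 = 168.2 kN.
Governing: min(371.0, 289.2, 168.2) = 168.2 kN → gross-section yield.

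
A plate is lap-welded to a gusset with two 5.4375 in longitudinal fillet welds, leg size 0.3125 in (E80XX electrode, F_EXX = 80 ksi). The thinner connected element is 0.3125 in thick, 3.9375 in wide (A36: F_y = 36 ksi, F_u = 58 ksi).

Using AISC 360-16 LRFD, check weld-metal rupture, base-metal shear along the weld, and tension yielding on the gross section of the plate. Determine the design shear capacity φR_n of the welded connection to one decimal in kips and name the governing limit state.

Weld metal: throat = 0.707×0.3125 = 0.22094 in, L = 2×5.4375 = 10.875 in. φR_n = 0.75 × 0.6 × 80 × 0.22094 × 10.875 = 86.5 kips.
Base metal shear (0.3125 in plate): yield φR_n = 1.0×0.6×36×0.3125×10.875 = 73.4 kips; rupture φR_n = 0.75×0.6×58×0.3125×10.875 = 88.7 kips; take 73.4 kips (yield).
Tension yield (gross): A_g = 3.9375×0.3125 = 1.2305 in². φR_n = 0.90 × 36 × 1.2305 = 39.9 kips.
Governing: min(86.5, 73.4, 39.9) = 39.9 kips → gross-section yield.

39.9 kips (gross-section yield governs)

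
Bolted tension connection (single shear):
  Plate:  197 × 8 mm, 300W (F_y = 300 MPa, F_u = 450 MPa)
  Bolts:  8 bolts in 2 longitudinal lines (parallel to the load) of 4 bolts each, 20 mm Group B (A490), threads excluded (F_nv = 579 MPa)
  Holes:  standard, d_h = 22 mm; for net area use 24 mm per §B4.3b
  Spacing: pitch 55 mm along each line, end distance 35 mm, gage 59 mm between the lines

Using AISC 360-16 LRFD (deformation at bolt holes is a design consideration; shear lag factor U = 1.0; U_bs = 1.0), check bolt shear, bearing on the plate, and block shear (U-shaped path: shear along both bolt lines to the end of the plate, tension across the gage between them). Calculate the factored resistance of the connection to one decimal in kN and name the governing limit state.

470.3 kN (block shear governs)

Bolt shear: A_b = π(20)²/4 = 314.16 mm². φR_n = 0.75 × 579 × 314.16 × 8 × 1 = 1091.4 kN.
Bearing (8 mm plate, F_u = 450 MPa): end bolts L_c = 35 − 22/2 = 24, R_n = min(1.2×24×8×450, 2.4×20×8×450) = 103.68 kN/bolt; interior L_c = 55 − 22 = 33, R_n = 142.56 kN/bolt. φR_n = 0.75 × (2×103.68 + 6×142.56) = 797.0 kN.
Block shear: shear path 2×[35+3×55] = 2×200 mm, A_gv = 3200, A_nv = 2×(200 − 3.5×24)×8 = 1856 mm²; tension across gage: (59 − 1×24)×8 = 280 mm². R_n = min(0.6×450×1856, 0.6×300×3200) + 1.0×450×280 = min(501.12, 576) + 126 = 627.12 kN. φR_n = 0.75 × 627.12 = 470.3 kN.
Governing: min(1091.4, 797.0, 470.3) = 470.3 kN → block shear.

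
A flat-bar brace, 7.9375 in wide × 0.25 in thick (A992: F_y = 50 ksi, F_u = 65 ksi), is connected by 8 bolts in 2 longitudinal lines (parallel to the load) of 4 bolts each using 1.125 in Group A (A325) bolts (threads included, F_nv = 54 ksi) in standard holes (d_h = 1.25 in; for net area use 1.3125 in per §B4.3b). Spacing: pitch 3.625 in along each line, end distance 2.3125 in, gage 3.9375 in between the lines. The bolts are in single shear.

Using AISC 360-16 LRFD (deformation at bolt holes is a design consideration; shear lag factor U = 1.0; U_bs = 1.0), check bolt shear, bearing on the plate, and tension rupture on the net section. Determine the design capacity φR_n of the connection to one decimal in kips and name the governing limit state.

Bolt shear: A_b = π(1.125)²/4 = 0.99402 in². φR_n = 0.75 × 54 × 0.99402 × 8 × 1 = 322.1 kips.
Bearing (0.25 in plate, F_u = 65 ksi): end bolts L_c = 2.3125 − 1.25/2 = 1.6875, R_n = min(1.2×1.6875×0.25×65, 2.4×1.125×0.25×65) = 32.906 kips/bolt; interior L_c = 3.625 − 1.25 = 2.375, R_n = 43.875 kips/bolt. φR_n = 0.75 × (2×32.906 + 6×43.875) = 246.8 kips.
Tension rupture (net): A_n = (7.9375 − 2×1.3125)×0.25 = 1.3281 in² (U = 1.0, A_e = A_n). φR_n = 0.75 × 65 × 1.3281 = 64.7 kips.
Governing: min(322.1, 246.8, 64.7) = 64.7 kips → net-section rupture.

64.7 kips (net-section rupture governs)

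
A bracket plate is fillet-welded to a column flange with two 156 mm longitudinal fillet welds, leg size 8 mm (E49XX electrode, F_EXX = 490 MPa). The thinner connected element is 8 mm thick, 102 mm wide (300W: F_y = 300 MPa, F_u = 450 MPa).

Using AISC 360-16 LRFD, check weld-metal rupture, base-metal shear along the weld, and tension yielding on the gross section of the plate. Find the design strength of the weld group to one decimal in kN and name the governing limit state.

Weld metal: throat = 0.707×8 = 5.656 mm, L = 2×156 = 312 mm. φR_n = 0.75 × 0.6 × 490 × 5.656 × 312 = 389.1 kN.
Base metal shear (8 mm plate): yield φR_n = 1.0×0.6×300×8×312 = 449.3 kN; rupture φR_n = 0.75×0.6×450×8×312 = 505.4 kN; take 449.3 kN (yield).
Tension yield (gross): A_g = 102×8 = 816 mm². φR_n = 0.90 × 300 × 816 = 220.3 kN.
Governing: min(389.1, 449.3, 220.3) = 220.3 kN → gross-section yield.

220.3 kN (gross-section yield governs)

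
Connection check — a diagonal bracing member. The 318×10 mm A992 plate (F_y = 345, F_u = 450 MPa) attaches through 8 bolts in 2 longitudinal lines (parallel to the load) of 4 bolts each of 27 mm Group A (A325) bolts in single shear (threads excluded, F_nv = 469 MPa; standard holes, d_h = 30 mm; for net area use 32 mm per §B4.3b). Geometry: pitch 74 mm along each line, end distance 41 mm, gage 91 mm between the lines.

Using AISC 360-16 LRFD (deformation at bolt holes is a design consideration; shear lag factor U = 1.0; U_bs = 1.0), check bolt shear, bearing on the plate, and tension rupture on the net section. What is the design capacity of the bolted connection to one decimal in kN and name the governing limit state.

Bolt shear: A_b = π(27)²/4 = 572.56 mm². φR_n = 0.75 × 469 × 572.56 × 8 × 1 = 1611.2 kN.
Bearing (10 mm plate, F_u = 450 MPa): end bolts L_c = 41 − 30/2 = 26, R_n = min(1.2×26×10×450, 2.4×27×10×450) = 140.4 kN/bolt; interior L_c = 74 − 30 = 44, R_n = 237.6 kN/bolt. φR_n = 0.75 × (2×140.4 + 6×237.6) = 1279.8 kN.
Tension rupture (net): A_n = (318 − 2×32)×10 = 2540 mm² (U = 1.0, A_e = A_n). φR_n = 0.75 × 450 × 2540 = 857.3 kN.
Governing: min(1611.2, 1279.8, 857.3) = 857.3 kN → net-section rupture.

857.3 kN (net-section rupture governs)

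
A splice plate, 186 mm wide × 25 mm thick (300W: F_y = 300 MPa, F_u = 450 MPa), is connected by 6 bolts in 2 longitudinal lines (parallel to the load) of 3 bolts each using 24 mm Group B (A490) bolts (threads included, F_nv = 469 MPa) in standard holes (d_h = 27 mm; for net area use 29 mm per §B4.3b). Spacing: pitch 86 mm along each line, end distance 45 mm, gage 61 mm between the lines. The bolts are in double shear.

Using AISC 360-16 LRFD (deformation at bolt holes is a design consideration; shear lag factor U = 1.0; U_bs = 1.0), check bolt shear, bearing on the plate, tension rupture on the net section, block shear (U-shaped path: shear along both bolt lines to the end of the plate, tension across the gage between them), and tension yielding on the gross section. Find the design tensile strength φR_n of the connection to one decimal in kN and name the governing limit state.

Bolt shear: A_b = π(24)²/4 = 452.39 mm². φR_n = 0.75 × 469 × 452.39 × 6 × 2 = 1909.5 kN.
Bearing (25 mm plate, F_u = 450 MPa): end bolts L_c = 45 − 27/2 = 31.5, R_n = min(1.2×31.5×25×450, 2.4×24×25×450) = 425.25 kN/bolt; interior L_c = 86 − 27 = 59, R_n = 648 kN/bolt. φR_n = 0.75 × (2×425.25 + 4×648) = 2581.9 kN.
Tension rupture (net): A_n = (186 − 2×29)×25 = 3200 mm² (U = 1.0, A_e = A_n). φR_n = 0.75 × 450 × 3200 = 1080.0 kN.
Block shear: shear path 2×[45+2×86] = 2×217 mm, A_gv = 10850, A_nv = 2×(217 − 2.5×29)×25 = 7225 mm²; tension across gage: (61 − 1×29)×25 = 800 mm². R_n = min(0.6×450×7225, 0.6×300×10850) + 1.0×450×800 = min(1950.8, 1953) + 360 = 2310.8 kN. φR_n = 0.75 × 2310.8 = 1733.1 kN.
Tension yield (gross): A_g = 186×25 = 4650 mm². φR_n = 0.90 × 300 × 4650 = 1255.5 kN.
Governing: min(1909.5, 2581.9, 1080.0, 1733.1, 1255.5) = 1080.0 kN → net-section rupture.

1080.0 kN (net-section rupture governs)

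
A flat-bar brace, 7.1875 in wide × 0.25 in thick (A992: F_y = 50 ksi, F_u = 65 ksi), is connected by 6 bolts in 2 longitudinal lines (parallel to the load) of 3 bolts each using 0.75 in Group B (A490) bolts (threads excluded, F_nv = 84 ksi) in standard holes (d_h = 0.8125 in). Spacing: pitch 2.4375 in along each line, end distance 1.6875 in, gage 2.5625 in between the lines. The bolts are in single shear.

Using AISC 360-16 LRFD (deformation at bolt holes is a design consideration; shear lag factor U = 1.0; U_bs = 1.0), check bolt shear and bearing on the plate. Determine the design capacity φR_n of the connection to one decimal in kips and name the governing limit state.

125.2 kips (bearing governs)

Bolt shear: A_b = π(0.75)²/4 = 0.44179 in². φR_n = 0.75 × 84 × 0.44179 × 6 × 1 = 167.0 kips.
Bearing (0.25 in plate, F_u = 65 ksi): end bolts L_c = 1.6875 − 0.8125/2 = 1.28125, R_n = min(1.2×1.28125×0.25×65, 2.4×0.75×0.25×65) = 24.984 kips/bolt; interior L_c = 2.4375 − 0.8125 = 1.625, R_n = 29.25 kips/bolt. φR_n = 0.75 × (2×24.984 + 4×29.25) = 125.2 kips.
Governing: min(167.0, 125.2) = 125.2 kips → bearing.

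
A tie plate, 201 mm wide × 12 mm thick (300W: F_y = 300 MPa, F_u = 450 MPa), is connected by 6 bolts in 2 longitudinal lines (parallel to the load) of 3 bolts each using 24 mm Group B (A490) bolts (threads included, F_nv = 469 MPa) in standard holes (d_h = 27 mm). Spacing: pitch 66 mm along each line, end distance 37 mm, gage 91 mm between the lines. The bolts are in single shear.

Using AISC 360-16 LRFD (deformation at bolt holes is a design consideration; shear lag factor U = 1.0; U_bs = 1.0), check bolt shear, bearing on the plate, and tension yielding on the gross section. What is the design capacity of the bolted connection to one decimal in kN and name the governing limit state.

651.2 kN (gross-section yield governs)

Bolt shear: A_b = π(24)²/4 = 452.39 mm². φR_n = 0.75 × 469 × 452.39 × 6 × 1 = 954.8 kN.
Bearing (12 mm plate, F_u = 450 MPa): end bolts L_c = 37 − 27/2 = 23.5, R_n = min(1.2×23.5×12×450, 2.4×24×12×450) = 152.28 kN/bolt; interior L_c = 66 − 27 = 39, R_n = 252.72 kN/bolt. φR_n = 0.75 × (2×152.28 + 4×252.72) = 986.6 kN.
Tension yield (gross): A_g = 201×12 = 2412 mm². φR_n = 0.90 × 300 × 2412 = 651.2 kN.
Governing: min(954.8, 986.6, 651.2) = 651.2 kN → gross-section yield.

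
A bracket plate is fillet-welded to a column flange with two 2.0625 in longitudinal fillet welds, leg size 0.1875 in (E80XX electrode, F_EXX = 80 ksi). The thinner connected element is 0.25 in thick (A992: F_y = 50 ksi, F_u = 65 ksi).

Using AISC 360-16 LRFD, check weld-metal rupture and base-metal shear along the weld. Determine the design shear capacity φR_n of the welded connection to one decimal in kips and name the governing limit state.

Weld metal: throat = 0.707×0.1875 = 0.13256 in, L = 2×2.0625 = 4.125 in. φR_n = 0.75 × 0.6 × 80 × 0.13256 × 4.125 = 19.7 kips.
Base metal shear (0.25 in plate): yield φR_n = 1.0×0.6×50×0.25×4.125 = 30.9 kips; rupture φR_n = 0.75×0.6×65×0.25×4.125 = 30.2 kips; take 30.2 kips (rupture).
Governing: min(19.7, 30.2) = 19.7 kips → weld metal.

19.7 kips (weld metal governs)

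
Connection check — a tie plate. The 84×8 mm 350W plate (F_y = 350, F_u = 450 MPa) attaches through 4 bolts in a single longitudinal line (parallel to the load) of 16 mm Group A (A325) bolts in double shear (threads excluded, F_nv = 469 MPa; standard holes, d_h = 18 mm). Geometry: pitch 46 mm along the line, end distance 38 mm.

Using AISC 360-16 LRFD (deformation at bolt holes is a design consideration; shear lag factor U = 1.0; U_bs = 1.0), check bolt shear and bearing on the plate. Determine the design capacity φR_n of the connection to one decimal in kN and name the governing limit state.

Bolt shear: A_b = π(16)²/4 = 201.06 mm². φR_n = 0.75 × 469 × 201.06 × 4 × 2 = 565.8 kN.
Bearing (8 mm plate, F_u = 450 MPa): end bolts L_c = 38 − 18/2 = 29, R_n = min(1.2×29×8×450, 2.4×16×8×450) = 125.28 kN/bolt; interior L_c = 46 − 18 = 28, R_n = 120.96 kN/bolt. φR_n = 0.75 × (1×125.28 + 3×120.96) = 366.1 kN.
Governing: min(565.8, 366.1) = 366.1 kN → bearing.

366.1 kN (bearing governs)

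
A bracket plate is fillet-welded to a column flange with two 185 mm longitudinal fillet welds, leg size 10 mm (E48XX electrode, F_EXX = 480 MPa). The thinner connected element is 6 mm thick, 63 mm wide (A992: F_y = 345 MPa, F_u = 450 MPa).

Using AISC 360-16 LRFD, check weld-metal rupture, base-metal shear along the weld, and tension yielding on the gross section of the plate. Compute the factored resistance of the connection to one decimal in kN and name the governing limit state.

117.4 kN (gross-section yield governs)

Weld metal: throat = 0.707×10 = 7.07 mm, L = 2×185 = 370 mm. φR_n = 0.75 × 0.6 × 480 × 7.07 × 370 = 565.0 kN.
Base metal shear (6 mm plate): yield φR_n = 1.0×0.6×345×6×370 = 459.5 kN; rupture φR_n = 0.75×0.6×450×6×370 = 449.6 kN; take 449.6 kN (rupture).
Tension yield (gross): A_g = 63×6 = 378 mm². φR_n = 0.90 × 345 × 378 = 117.4 kN.
Governing: min(565.0, 449.6, 117.4) = 117.4 kN → gross-section yield.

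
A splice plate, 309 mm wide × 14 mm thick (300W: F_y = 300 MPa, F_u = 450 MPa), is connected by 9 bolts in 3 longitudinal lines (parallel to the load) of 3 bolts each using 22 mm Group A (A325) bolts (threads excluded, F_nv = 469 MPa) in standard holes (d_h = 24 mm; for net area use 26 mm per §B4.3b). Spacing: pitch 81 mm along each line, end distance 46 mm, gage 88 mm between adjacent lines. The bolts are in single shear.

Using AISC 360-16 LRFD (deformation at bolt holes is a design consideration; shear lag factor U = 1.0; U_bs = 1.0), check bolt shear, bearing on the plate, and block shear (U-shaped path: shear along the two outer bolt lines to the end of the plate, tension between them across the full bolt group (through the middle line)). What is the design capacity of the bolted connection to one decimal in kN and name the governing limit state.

1203.4 kN (bolt shear governs)

Bolt shear: A_b = π(22)²/4 = 380.13 mm². φR_n = 0.75 × 469 × 380.13 × 9 × 1 = 1203.4 kN.
Bearing (14 mm plate, F_u = 450 MPa): end bolts L_c = 46 − 24/2 = 34, R_n = min(1.2×34×14×450, 2.4×22×14×450) = 257.04 kN/bolt; interior L_c = 81 − 24 = 57, R_n = 332.64 kN/bolt. φR_n = 0.75 × (3×257.04 + 6×332.64) = 2075.2 kN.
Block shear: shear path 2×[46+2×81] = 2×208 mm, A_gv = 5824, A_nv = 2×(208 − 2.5×26)×14 = 4004 mm²; tension across gage: (176 − 2×26)×14 = 1736 mm². R_n = min(0.6×450×4004, 0.6×300×5824) + 1.0×450×1736 = min(1081.1, 1048.3) + 781.2 = 1829.5 kN. φR_n = 0.75 × 1829.5 = 1372.1 kN.
Governing: min(1203.4, 2075.2, 1372.1) = 1203.4 kN → bolt shear.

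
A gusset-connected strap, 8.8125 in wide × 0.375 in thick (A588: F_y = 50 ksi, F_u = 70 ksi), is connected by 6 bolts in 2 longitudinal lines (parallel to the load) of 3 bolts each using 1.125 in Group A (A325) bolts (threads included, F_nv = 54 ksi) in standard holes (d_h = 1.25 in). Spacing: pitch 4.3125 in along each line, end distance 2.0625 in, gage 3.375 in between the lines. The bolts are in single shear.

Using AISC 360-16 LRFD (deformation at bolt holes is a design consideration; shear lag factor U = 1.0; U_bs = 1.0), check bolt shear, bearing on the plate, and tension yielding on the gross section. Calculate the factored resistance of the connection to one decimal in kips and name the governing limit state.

148.7 kips (gross-section yield governs)

Bolt shear: A_b = π(1.125)²/4 = 0.99402 in². φR_n = 0.75 × 54 × 0.99402 × 6 × 1 = 241.5 kips.
Bearing (0.375 in plate, F_u = 70 ksi): end bolts L_c = 2.0625 − 1.25/2 = 1.4375, R_n = min(1.2×1.4375×0.375×70, 2.4×1.125×0.375×70) = 45.281 kips/bolt; interior L_c = 4.3125 − 1.25 = 3.0625, R_n = 70.875 kips/bolt. φR_n = 0.75 × (2×45.281 + 4×70.875) = 280.5 kips.
Tension yield (gross): A_g = 8.8125×0.375 = 3.3047 in². φR_n = 0.90 × 50 × 3.3047 = 148.7 kips.
Governing: min(241.5, 280.5, 148.7) = 148.7 kips → gross-section yield.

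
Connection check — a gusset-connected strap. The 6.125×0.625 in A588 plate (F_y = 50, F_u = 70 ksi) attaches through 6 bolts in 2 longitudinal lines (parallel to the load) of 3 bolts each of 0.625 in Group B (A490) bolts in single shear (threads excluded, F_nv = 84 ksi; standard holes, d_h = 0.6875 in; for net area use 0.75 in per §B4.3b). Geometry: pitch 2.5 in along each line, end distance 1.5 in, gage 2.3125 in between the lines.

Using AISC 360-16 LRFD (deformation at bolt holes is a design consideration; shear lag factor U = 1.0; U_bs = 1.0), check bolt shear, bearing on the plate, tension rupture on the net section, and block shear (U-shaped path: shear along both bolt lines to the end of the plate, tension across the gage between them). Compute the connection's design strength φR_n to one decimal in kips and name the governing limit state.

Bolt shear: A_b = π(0.625)²/4 = 0.3068 in². φR_n = 0.75 × 84 × 0.3068 × 6 × 1 = 116.0 kips.
Bearing (0.625 in plate, F_u = 70 ksi): end bolts L_c = 1.5 − 0.6875/2 = 1.15625, R_n = min(1.2×1.15625×0.625×70, 2.4×0.625×0.625×70) = 60.703 kips/bolt; interior L_c = 2.5 − 0.6875 = 1.8125, R_n = 65.625 kips/bolt. φR_n = 0.75 × (2×60.703 + 4×65.625) = 287.9 kips.
Tension rupture (net): A_n = (6.125 − 2×0.75)×0.625 = 2.8906 in² (U = 1.0, A_e = A_n). φR_n = 0.75 × 70 × 2.8906 = 151.8 kips.
Block shear: shear path 2×[1.5+2×2.5] = 2×6.5 in, A_gv = 8.125, A_nv = 2×(6.5 − 2.5×0.75)×0.625 = 5.7813 in²; tension across gage: (2.3125 − 1×0.75)×0.625 = 0.97656 in². R_n = min(0.6×70×5.7813, 0.6×50×8.125) + 1.0×70×0.97656 = min(242.81, 243.75) + 68.359 = 311.17 kips. φR_n = 0.75 × 311.17 = 233.4 kips.
Governing: min(116.0, 287.9, 151.8, 233.4) = 116.0 kips → bolt shear.

116.0 kips (bolt shear governs)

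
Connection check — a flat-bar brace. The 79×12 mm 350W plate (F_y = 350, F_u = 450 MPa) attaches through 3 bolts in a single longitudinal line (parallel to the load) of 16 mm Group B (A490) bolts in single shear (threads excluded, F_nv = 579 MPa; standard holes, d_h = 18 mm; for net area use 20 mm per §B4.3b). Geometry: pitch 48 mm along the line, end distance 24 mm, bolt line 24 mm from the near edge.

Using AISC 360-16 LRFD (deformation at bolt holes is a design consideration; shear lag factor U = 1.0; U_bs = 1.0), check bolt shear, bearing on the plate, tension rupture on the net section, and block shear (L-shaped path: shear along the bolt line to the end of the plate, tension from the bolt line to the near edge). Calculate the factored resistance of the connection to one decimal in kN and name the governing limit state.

Bolt shear: A_b = π(16)²/4 = 201.06 mm². φR_n = 0.75 × 579 × 201.06 × 3 × 1 = 261.9 kN.
Bearing (12 mm plate, F_u = 450 MPa): end bolts L_c = 24 − 18/2 = 15, R_n = min(1.2×15×12×450, 2.4×16×12×450) = 97.2 kN/bolt; interior L_c = 48 − 18 = 30, R_n = 194.4 kN/bolt. φR_n = 0.75 × (1×97.2 + 2×194.4) = 364.5 kN.
Tension rupture (net): A_n = (79 − 1×20)×12 = 708 mm² (U = 1.0, A_e = A_n). φR_n = 0.75 × 450 × 708 = 239.0 kN.
Block shear: shear path 1×[24+2×48] = 1×120 mm, A_gv = 1440, A_nv = 1×(120 − 2.5×20)×12 = 840 mm²; tension to near edge: (24 − 0.5×20)×12 = 168 mm². R_n = min(0.6×450×840, 0.6×350×1440) + 1.0×450×168 = min(226.8, 302.4) + 75.6 = 302.4 kN. φR_n = 0.75 × 302.4 = 226.8 kN.
Governing: min(261.9, 364.5, 239.0, 226.8) = 226.8 kN → block shear.

226.8 kN (block shear governs)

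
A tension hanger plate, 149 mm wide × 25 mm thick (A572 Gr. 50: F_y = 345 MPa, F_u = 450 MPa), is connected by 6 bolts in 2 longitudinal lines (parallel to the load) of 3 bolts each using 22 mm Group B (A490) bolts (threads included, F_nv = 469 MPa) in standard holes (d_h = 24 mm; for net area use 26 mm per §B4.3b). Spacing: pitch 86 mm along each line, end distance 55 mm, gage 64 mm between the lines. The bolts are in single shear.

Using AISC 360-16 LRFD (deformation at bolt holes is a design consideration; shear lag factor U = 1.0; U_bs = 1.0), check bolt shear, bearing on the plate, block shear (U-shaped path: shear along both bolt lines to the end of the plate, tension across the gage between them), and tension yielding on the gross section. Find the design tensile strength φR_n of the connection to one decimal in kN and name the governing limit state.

802.3 kN (bolt shear governs)

Bolt shear: A_b = π(22)²/4 = 380.13 mm². φR_n = 0.75 × 469 × 380.13 × 6 × 1 = 802.3 kN.
Bearing (25 mm plate, F_u = 450 MPa): end bolts L_c = 55 − 24/2 = 43, R_n = min(1.2×43×25×450, 2.4×22×25×450) = 580.5 kN/bolt; interior L_c = 86 − 24 = 62, R_n = 594 kN/bolt. φR_n = 0.75 × (2×580.5 + 4×594) = 2652.8 kN.
Block shear: shear path 2×[55+2×86] = 2×227 mm, A_gv = 11350, A_nv = 2×(227 − 2.5×26)×25 = 8100 mm²; tension across gage: (64 − 1×26)×25 = 950 mm². R_n = min(0.6×450×8100, 0.6×345×11350) + 1.0×450×950 = min(2187, 2349.5) + 427.5 = 2614.5 kN. φR_n = 0.75 × 2614.5 = 1960.9 kN.
Tension yield (gross): A_g = 149×25 = 3725 mm². φR_n = 0.90 × 345 × 3725 = 1156.6 kN.
Governing: min(802.3, 2652.8, 1960.9, 1156.6) = 802.3 kN → bolt shear.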